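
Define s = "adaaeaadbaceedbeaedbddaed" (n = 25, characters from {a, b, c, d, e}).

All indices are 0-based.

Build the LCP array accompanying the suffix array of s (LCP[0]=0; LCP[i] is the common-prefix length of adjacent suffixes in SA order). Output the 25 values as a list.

[0, 2, 1, 1, 2, 1, 2, 3, 0, 1, 1, 0, 0, 1, 2, 1, 2, 2, 1, 0, 2, 1, 2, 3, 1]

rank | idx | suffix
   0 |   5 | aadbaceedbeaedbddaed
   1 |   2 | aaeaadbaceedbeaedbddaed
   2 |   9 | aceedbeaedbddaed
   3 |   0 | adaaeaadbaceedbeaedbddaed
   4 |   6 | adbaceedbeaedbddaed
   5 |   3 | aeaadbaceedbeaedbddaed
   6 |  22 | aed
   7 |  16 | aedbddaed
   8 |   8 | baceedbeaedbddaed
   9 |  19 | bddaed
  10 |  14 | beaedbddaed
  11 |  10 | ceedbeaedbddaed
  12 |  24 | d
  13 |   1 | daaeaadbaceedbeaedbddaed
  14 |  21 | daed
  15 |   7 | dbaceedbeaedbddaed
  16 |  18 | dbddaed
  17 |  13 | dbeaedbddaed
  18 |  20 | ddaed
  19 |   4 | eaadbaceedbeaedbddaed
  20 |  15 | eaedbddaed
  21 |  23 | ed
  22 |  17 | edbddaed
  23 |  12 | edbeaedbddaed
  24 |  11 | eedbeaedbddaed

SA = [5, 2, 9, 0, 6, 3, 22, 16, 8, 19, 14, 10, 24, 1, 21, 7, 18, 13, 20, 4, 15, 23, 17, 12, 11]
rank  pair      lcp
   1  s[5:],s[2:]  2  'aa'
   2  s[2:],s[9:]  1  'a'
   3  s[9:],s[0:]  1  'a'
   4  s[0:],s[6:]  2  'ad'
   5  s[6:],s[3:]  1  'a'
   6  s[3:],s[22:]  2  'ae'
   7  s[22:],s[16:]  3  'aed'
   8  s[16:],s[8:]  0  ''
   9  s[8:],s[19:]  1  'b'
  10  s[19:],s[14:]  1  'b'
  11  s[14:],s[10:]  0  ''
  12  s[10:],s[24:]  0  ''
  13  s[24:],s[1:]  1  'd'
  14  s[1:],s[21:]  2  'da'
  15  s[21:],s[7:]  1  'd'
  16  s[7:],s[18:]  2  'db'
  17  s[18:],s[13:]  2  'db'
  18  s[13:],s[20:]  1  'd'
  19  s[20:],s[4:]  0  ''
  20  s[4:],s[15:]  2  'ea'
  21  s[15:],s[23:]  1  'e'
  22  s[23:],s[17:]  2  'ed'
  23  s[17:],s[12:]  3  'edb'
  24  s[12:],s[11:]  1  'e'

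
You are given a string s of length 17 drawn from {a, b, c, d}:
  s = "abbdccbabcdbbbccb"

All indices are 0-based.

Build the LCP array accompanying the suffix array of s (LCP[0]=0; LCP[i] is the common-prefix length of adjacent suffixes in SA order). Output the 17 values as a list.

[0, 2, 0, 1, 1, 2, 2, 1, 2, 1, 0, 2, 1, 3, 1, 0, 1]

sorted suffixes:
  #0 SA[0]=0  'abbdccbabcdbbbccb'
  #1 SA[1]=7  'abcdbbbccb'
  #2 SA[2]=16  'b'
  #3 SA[3]=6  'babcdbbbccb'
  #4 SA[4]=11  'bbbccb'
  #5 SA[5]=12  'bbccb'
  #6 SA[6]=1  'bbdccbabcdbbbccb'
  #7 SA[7]=13  'bccb'
  #8 SA[8]=8  'bcdbbbccb'
  #9 SA[9]=2  'bdccbabcdbbbccb'
  #10 SA[10]=15  'cb'
  #11 SA[11]=5  'cbabcdbbbccb'
  #12 SA[12]=14  'ccb'
  #13 SA[13]=4  'ccbabcdbbbccb'
  #14 SA[14]=9  'cdbbbccb'
  #15 SA[15]=10  'dbbbccb'
  #16 SA[16]=3  'dccbabcdbbbccb'

SA = [0, 7, 16, 6, 11, 12, 1, 13, 8, 2, 15, 5, 14, 4, 9, 10, 3]
i: (SA[i-1],SA[i]) lcp shared
  1: (0,7) 2 'ab'
  2: (7,16) 0 ''
  3: (16,6) 1 'b'
  4: (6,11) 1 'b'
  5: (11,12) 2 'bb'
  6: (12,1) 2 'bb'
  7: (1,13) 1 'b'
  8: (13,8) 2 'bc'
  9: (8,2) 1 'b'
  10: (2,15) 0 ''
  11: (15,5) 2 'cb'
  12: (5,14) 1 'c'
  13: (14,4) 3 'ccb'
  14: (4,9) 1 'c'
  15: (9,10) 0 ''
  16: (10,3) 1 'd'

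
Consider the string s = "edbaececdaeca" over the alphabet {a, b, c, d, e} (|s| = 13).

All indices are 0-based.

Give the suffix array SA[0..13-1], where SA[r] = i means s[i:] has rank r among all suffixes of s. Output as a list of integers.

[12, 9, 3, 2, 11, 7, 5, 8, 1, 10, 6, 4, 0]

rank | idx | suffix
   0 |  12 | a
   1 |   9 | aeca
   2 |   3 | aececdaeca
   3 |   2 | baececdaeca
   4 |  11 | ca
   5 |   7 | cdaeca
   6 |   5 | cecdaeca
   7 |   8 | daeca
   8 |   1 | dbaececdaeca
   9 |  10 | eca
  10 |   6 | ecdaeca
  11 |   4 | ececdaeca
  12 |   0 | edbaececdaeca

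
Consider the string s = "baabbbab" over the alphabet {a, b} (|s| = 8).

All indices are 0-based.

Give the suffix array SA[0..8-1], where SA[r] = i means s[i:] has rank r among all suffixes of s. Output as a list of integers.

[1, 6, 2, 7, 0, 5, 4, 3]

sorted suffixes:
  #0 SA[0]=1  'aabbbab'
  #1 SA[1]=6  'ab'
  #2 SA[2]=2  'abbbab'
  #3 SA[3]=7  'b'
  #4 SA[4]=0  'baabbbab'
  #5 SA[5]=5  'bab'
  #6 SA[6]=4  'bbab'
  #7 SA[7]=3  'bbbab'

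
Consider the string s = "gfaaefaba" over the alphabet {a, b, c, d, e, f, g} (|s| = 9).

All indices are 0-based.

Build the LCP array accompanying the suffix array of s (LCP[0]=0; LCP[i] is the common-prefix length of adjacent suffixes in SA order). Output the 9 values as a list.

sorted suffixes:
  #0 SA[0]=8  'a'
  #1 SA[1]=2  'aaefaba'
  #2 SA[2]=6  'aba'
  #3 SA[3]=3  'aefaba'
  #4 SA[4]=7  'ba'
  #5 SA[5]=4  'efaba'
  #6 SA[6]=1  'faaefaba'
  #7 SA[7]=5  'faba'
  #8 SA[8]=0  'gfaaefaba'

SA = [8, 2, 6, 3, 7, 4, 1, 5, 0]
[i] adj suffixes → lcp
  [1] 8/2 → 1 ('a')
  [2] 2/6 → 1 ('a')
  [3] 6/3 → 1 ('a')
  [4] 3/7 → 0 ('')
  [5] 7/4 → 0 ('')
  [6] 4/1 → 0 ('')
  [7] 1/5 → 2 ('fa')
  [8] 5/0 → 0 ('')

[0, 1, 1, 1, 0, 0, 0, 2, 0]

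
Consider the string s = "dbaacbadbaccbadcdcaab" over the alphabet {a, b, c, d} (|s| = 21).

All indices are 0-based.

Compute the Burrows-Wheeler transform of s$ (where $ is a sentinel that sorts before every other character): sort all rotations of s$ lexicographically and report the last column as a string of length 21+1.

bcbaabbbaddccdacad$aca

rank  rotation                last
    0  $dbaacbadbaccbadcdcaab  b
    1  aab$dbaacbadbaccbadcdc  c
    2  aacbadbaccbadcdcaab$db  b
    3  ab$dbaacbadbaccbadcdca  a
    4  acbadbaccbadcdcaab$dba  a
    5  accbadcdcaab$dbaacbadb  b
    6  adbaccbadcdcaab$dbaacb  b
    7  adcdcaab$dbaacbadbaccb  b
    8  b$dbaacbadbaccbadcdcaa  a
    9  baacbadbaccbadcdcaab$d  d
   10  baccbadcdcaab$dbaacbad  d
   11  badbaccbadcdcaab$dbaac  c
   12  badcdcaab$dbaacbadbacc  c
   13  caab$dbaacbadbaccbadcd  d
   14  cbadbaccbadcdcaab$dbaa  a
   15  cbadcdcaab$dbaacbadbac  c
   16  ccbadcdcaab$dbaacbadba  a
   17  cdcaab$dbaacbadbaccbad  d
   18  dbaacbadbaccbadcdcaab$  $
   19  dbaccbadcdcaab$dbaacba  a
   20  dcaab$dbaacbadbaccbadc  c
   21  dcdcaab$dbaacbadbaccba  a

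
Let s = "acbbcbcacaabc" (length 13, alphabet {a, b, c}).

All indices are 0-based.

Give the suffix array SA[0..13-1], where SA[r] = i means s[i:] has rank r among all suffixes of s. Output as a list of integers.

[9, 10, 7, 0, 2, 11, 5, 3, 12, 8, 6, 1, 4]

sorted suffixes:
  #0 SA[0]=9  'aabc'
  #1 SA[1]=10  'abc'
  #2 SA[2]=7  'acaabc'
  #3 SA[3]=0  'acbbcbcacaabc'
  #4 SA[4]=2  'bbcbcacaabc'
  #5 SA[5]=11  'bc'
  #6 SA[6]=5  'bcacaabc'
  #7 SA[7]=3  'bcbcacaabc'
  #8 SA[8]=12  'c'
  #9 SA[9]=8  'caabc'
  #10 SA[10]=6  'cacaabc'
  #11 SA[11]=1  'cbbcbcacaabc'
  #12 SA[12]=4  'cbcacaabc'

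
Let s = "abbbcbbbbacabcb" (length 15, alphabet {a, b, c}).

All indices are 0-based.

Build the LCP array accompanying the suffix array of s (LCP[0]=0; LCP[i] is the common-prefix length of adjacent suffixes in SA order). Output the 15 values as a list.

rank→(start, suffix):
  0 → (0, 'abbbcbbbbacabcb')
  1 → (11, 'abcb')
  2 → (9, 'acabcb')
  3 → (14, 'b')
  4 → (8, 'bacabcb')
  5 → (7, 'bbacabcb')
  6 → (6, 'bbbacabcb')
  7 → (5, 'bbbbacabcb')
  8 → (1, 'bbbcbbbbacabcb')
  9 → (2, 'bbcbbbbacabcb')
  10 → (12, 'bcb')
  11 → (3, 'bcbbbbacabcb')
  12 → (10, 'cabcb')
  13 → (13, 'cb')
  14 → (4, 'cbbbbacabcb')

SA = [0, 11, 9, 14, 8, 7, 6, 5, 1, 2, 12, 3, 10, 13, 4]
rank  pair      lcp
   1  s[0:],s[11:]  2  'ab'
   2  s[11:],s[9:]  1  'a'
   3  s[9:],s[14:]  0  ''
   4  s[14:],s[8:]  1  'b'
   5  s[8:],s[7:]  1  'b'
   6  s[7:],s[6:]  2  'bb'
   7  s[6:],s[5:]  3  'bbb'
   8  s[5:],s[1:]  3  'bbb'
   9  s[1:],s[2:]  2  'bb'
  10  s[2:],s[12:]  1  'b'
  11  s[12:],s[3:]  3  'bcb'
  12  s[3:],s[10:]  0  ''
  13  s[10:],s[13:]  1  'c'
  14  s[13:],s[4:]  2  'cb'

[0, 2, 1, 0, 1, 1, 2, 3, 3, 2, 1, 3, 0, 1, 2]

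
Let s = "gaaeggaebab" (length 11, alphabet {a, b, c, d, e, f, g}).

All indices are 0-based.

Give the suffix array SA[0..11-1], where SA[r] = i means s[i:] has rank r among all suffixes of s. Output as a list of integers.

sorted suffixes:
  #0 SA[0]=1  'aaeggaebab'
  #1 SA[1]=9  'ab'
  #2 SA[2]=6  'aebab'
  #3 SA[3]=2  'aeggaebab'
  #4 SA[4]=10  'b'
  #5 SA[5]=8  'bab'
  #6 SA[6]=7  'ebab'
  #7 SA[7]=3  'eggaebab'
  #8 SA[8]=0  'gaaeggaebab'
  #9 SA[9]=5  'gaebab'
  #10 SA[10]=4  'ggaebab'

[1, 9, 6, 2, 10, 8, 7, 3, 0, 5, 4]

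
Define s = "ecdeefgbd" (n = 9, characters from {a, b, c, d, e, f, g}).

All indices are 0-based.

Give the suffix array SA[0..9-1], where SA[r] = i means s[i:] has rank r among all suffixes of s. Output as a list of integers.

rank | idx | suffix
   0 |   7 | bd
   1 |   1 | cdeefgbd
   2 |   8 | d
   3 |   2 | deefgbd
   4 |   0 | ecdeefgbd
   5 |   3 | eefgbd
   6 |   4 | efgbd
   7 |   5 | fgbd
   8 |   6 | gbd

[7, 1, 8, 2, 0, 3, 4, 5, 6]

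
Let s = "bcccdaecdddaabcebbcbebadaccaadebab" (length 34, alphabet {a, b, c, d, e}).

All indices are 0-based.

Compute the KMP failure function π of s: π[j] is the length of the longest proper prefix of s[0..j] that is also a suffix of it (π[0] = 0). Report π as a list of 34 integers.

π[0] = 0
j=1 s[j]='c': π[1]=0 (border '')
j=2 s[j]='c': π[2]=0 (border '')
j=3 s[j]='c': π[3]=0 (border '')
j=4 s[j]='d': π[4]=0 (border '')
j=5 s[j]='a': π[5]=0 (border '')
j=6 s[j]='e': π[6]=0 (border '')
j=7 s[j]='c': π[7]=0 (border '')
j=8 s[j]='d': π[8]=0 (border '')
j=9 s[j]='d': π[9]=0 (border '')
j=10 s[j]='d': π[10]=0 (border '')
j=11 s[j]='a': π[11]=0 (border '')
j=12 s[j]='a': π[12]=0 (border '')
j=13 s[j]='b': π[13]=1 (border 'b')
j=14 s[j]='c': π[14]=2 (border 'bc')
j=15 s[j]='e': k: 2→0; π[15]=0 (border '')
j=16 s[j]='b': π[16]=1 (border 'b')
j=17 s[j]='b': k: 1→0; π[17]=1 (border 'b')
j=18 s[j]='c': π[18]=2 (border 'bc')
j=19 s[j]='b': k: 2→0; π[19]=1 (border 'b')
j=20 s[j]='e': k: 1→0; π[20]=0 (border '')
j=21 s[j]='b': π[21]=1 (border 'b')
j=22 s[j]='a': k: 1→0; π[22]=0 (border '')
j=23 s[j]='d': π[23]=0 (border '')
j=24 s[j]='a': π[24]=0 (border '')
j=25 s[j]='c': π[25]=0 (border '')
j=26 s[j]='c': π[26]=0 (border '')
j=27 s[j]='a': π[27]=0 (border '')
j=28 s[j]='a': π[28]=0 (border '')
j=29 s[j]='d': π[29]=0 (border '')
j=30 s[j]='e': π[30]=0 (border '')
j=31 s[j]='b': π[31]=1 (border 'b')
j=32 s[j]='a': k: 1→0; π[32]=0 (border '')
j=33 s[j]='b': π[33]=1 (border 'b')

[0, 0, 0, 0, 0, 0, 0, 0, 0, 0, 0, 0, 0, 1, 2, 0, 1, 1, 2, 1, 0, 1, 0, 0, 0, 0, 0, 0, 0, 0, 0, 1, 0, 1]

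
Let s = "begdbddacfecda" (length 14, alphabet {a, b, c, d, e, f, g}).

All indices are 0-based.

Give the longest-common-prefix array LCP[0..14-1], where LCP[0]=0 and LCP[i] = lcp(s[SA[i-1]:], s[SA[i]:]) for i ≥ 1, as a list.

rank | idx | suffix
   0 |  13 | a
   1 |   7 | acfecda
   2 |   4 | bddacfecda
   3 |   0 | begdbddacfecda
   4 |  11 | cda
   5 |   8 | cfecda
   6 |  12 | da
   7 |   6 | dacfecda
   8 |   3 | dbddacfecda
   9 |   5 | ddacfecda
  10 |  10 | ecda
  11 |   1 | egdbddacfecda
  12 |   9 | fecda
  13 |   2 | gdbddacfecda

SA = [13, 7, 4, 0, 11, 8, 12, 6, 3, 5, 10, 1, 9, 2]
[i] adj suffixes → lcp
  [1] 13/7 → 1 ('a')
  [2] 7/4 → 0 ('')
  [3] 4/0 → 1 ('b')
  [4] 0/11 → 0 ('')
  [5] 11/8 → 1 ('c')
  [6] 8/12 → 0 ('')
  [7] 12/6 → 2 ('da')
  [8] 6/3 → 1 ('d')
  [9] 3/5 → 1 ('d')
  [10] 5/10 → 0 ('')
  [11] 10/1 → 1 ('e')
  [12] 1/9 → 0 ('')
  [13] 9/2 → 0 ('')

[0, 1, 0, 1, 0, 1, 0, 2, 1, 1, 0, 1, 0, 0]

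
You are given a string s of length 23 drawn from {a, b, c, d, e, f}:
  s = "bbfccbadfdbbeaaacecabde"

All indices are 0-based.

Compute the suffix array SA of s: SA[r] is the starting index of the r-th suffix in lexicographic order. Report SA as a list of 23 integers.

[13, 14, 19, 15, 6, 5, 10, 0, 20, 11, 1, 18, 4, 3, 16, 9, 21, 7, 22, 12, 17, 2, 8]

rank | idx | suffix
   0 |  13 | aaacecabde
   1 |  14 | aacecabde
   2 |  19 | abde
   3 |  15 | acecabde
   4 |   6 | adfdbbeaaacecabde
   5 |   5 | badfdbbeaaacecabde
   6 |  10 | bbeaaacecabde
   7 |   0 | bbfccbadfdbbeaaacecabde
   8 |  20 | bde
   9 |  11 | beaaacecabde
  10 |   1 | bfccbadfdbbeaaacecabde
  11 |  18 | cabde
  12 |   4 | cbadfdbbeaaacecabde
  13 |   3 | ccbadfdbbeaaacecabde
  14 |  16 | cecabde
  15 |   9 | dbbeaaacecabde
  16 |  21 | de
  17 |   7 | dfdbbeaaacecabde
  18 |  22 | e
  19 |  12 | eaaacecabde
  20 |  17 | ecabde
  21 |   2 | fccbadfdbbeaaacecabde
  22 |   8 | fdbbeaaacecabde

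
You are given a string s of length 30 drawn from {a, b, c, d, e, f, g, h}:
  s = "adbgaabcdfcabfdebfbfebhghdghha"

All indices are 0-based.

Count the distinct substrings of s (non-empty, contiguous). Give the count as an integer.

sorted suffixes:
  #0 SA[0]=29  'a'
  #1 SA[1]=4  'aabcdfcabfdebfbfebhghdghha'
  #2 SA[2]=5  'abcdfcabfdebfbfebhghdghha'
  #3 SA[3]=11  'abfdebfbfebhghdghha'
  #4 SA[4]=0  'adbgaabcdfcabfdebfbfebhghdghha'
  #5 SA[5]=6  'bcdfcabfdebfbfebhghdghha'
  #6 SA[6]=16  'bfbfebhghdghha'
  #7 SA[7]=12  'bfdebfbfebhghdghha'
  #8 SA[8]=18  'bfebhghdghha'
  #9 SA[9]=2  'bgaabcdfcabfdebfbfebhghdghha'
  #10 SA[10]=21  'bhghdghha'
  #11 SA[11]=10  'cabfdebfbfebhghdghha'
  #12 SA[12]=7  'cdfcabfdebfbfebhghdghha'
  #13 SA[13]=1  'dbgaabcdfcabfdebfbfebhghdghha'
  #14 SA[14]=14  'debfbfebhghdghha'
  #15 SA[15]=8  'dfcabfdebfbfebhghdghha'
  #16 SA[16]=25  'dghha'
  #17 SA[17]=15  'ebfbfebhghdghha'
  #18 SA[18]=20  'ebhghdghha'
  #19 SA[19]=17  'fbfebhghdghha'
  #20 SA[20]=9  'fcabfdebfbfebhghdghha'
  #21 SA[21]=13  'fdebfbfebhghdghha'
  #22 SA[22]=19  'febhghdghha'
  #23 SA[23]=3  'gaabcdfcabfdebfbfebhghdghha'
  #24 SA[24]=23  'ghdghha'
  #25 SA[25]=26  'ghha'
  #26 SA[26]=28  'ha'
  #27 SA[27]=24  'hdghha'
  #28 SA[28]=22  'hghdghha'
  #29 SA[29]=27  'hha'

SA = [29, 4, 5, 11, 0, 6, 16, 12, 18, 2, 21, 10, 7, 1, 14, 8, 25, 15, 20, 17, 9, 13, 19, 3, 23, 26, 28, 24, 22, 27]
[i] adj suffixes → lcp
  [1] 29/4 → 1 ('a')
  [2] 4/5 → 1 ('a')
  [3] 5/11 → 2 ('ab')
  [4] 11/0 → 1 ('a')
  [5] 0/6 → 0 ('')
  [6] 6/16 → 1 ('b')
  [7] 16/12 → 2 ('bf')
  [8] 12/18 → 2 ('bf')
  [9] 18/2 → 1 ('b')
  [10] 2/21 → 1 ('b')
  [11] 21/10 → 0 ('')
  [12] 10/7 → 1 ('c')
  [13] 7/1 → 0 ('')
  [14] 1/14 → 1 ('d')
  [15] 14/8 → 1 ('d')
  [16] 8/25 → 1 ('d')
  [17] 25/15 → 0 ('')
  [18] 15/20 → 2 ('eb')
  [19] 20/17 → 0 ('')
  [20] 17/9 → 1 ('f')
  [21] 9/13 → 1 ('f')
  [22] 13/19 → 1 ('f')
  [23] 19/3 → 0 ('')
  [24] 3/23 → 1 ('g')
  [25] 23/26 → 2 ('gh')
  [26] 26/28 → 0 ('')
  [27] 28/24 → 1 ('h')
  [28] 24/22 → 1 ('h')
  [29] 22/27 → 1 ('h')

n(n+1)/2 = 30·31/2 = 465
Σ LCP = 0 + 1 + 1 + 2 + 1 + 0 + 1 + 2 + 2 + 1 + 1 + 0 + 1 + 0 + 1 + 1 + 1 + 0 + 2 + 0 + 1 + 1 + 1 + 0 + 1 + 2 + 0 + 1 + 1 + 1 = 27
distinct = 465 − 27 = 438

438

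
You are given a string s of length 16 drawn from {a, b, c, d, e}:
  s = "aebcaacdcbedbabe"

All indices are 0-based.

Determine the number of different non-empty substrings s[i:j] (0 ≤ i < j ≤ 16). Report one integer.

rank | idx | suffix
   0 |   4 | aacdcbedbabe
   1 |  13 | abe
   2 |   5 | acdcbedbabe
   3 |   0 | aebcaacdcbedbabe
   4 |  12 | babe
   5 |   2 | bcaacdcbedbabe
   6 |  14 | be
   7 |   9 | bedbabe
   8 |   3 | caacdcbedbabe
   9 |   8 | cbedbabe
  10 |   6 | cdcbedbabe
  11 |  11 | dbabe
  12 |   7 | dcbedbabe
  13 |  15 | e
  14 |   1 | ebcaacdcbedbabe
  15 |  10 | edbabe

SA = [4, 13, 5, 0, 12, 2, 14, 9, 3, 8, 6, 11, 7, 15, 1, 10]
rank  pair      lcp
   1  s[4:],s[13:]  1  'a'
   2  s[13:],s[5:]  1  'a'
   3  s[5:],s[0:]  1  'a'
   4  s[0:],s[12:]  0  ''
   5  s[12:],s[2:]  1  'b'
   6  s[2:],s[14:]  1  'b'
   7  s[14:],s[9:]  2  'be'
   8  s[9:],s[3:]  0  ''
   9  s[3:],s[8:]  1  'c'
  10  s[8:],s[6:]  1  'c'
  11  s[6:],s[11:]  0  ''
  12  s[11:],s[7:]  1  'd'
  13  s[7:],s[15:]  0  ''
  14  s[15:],s[1:]  1  'e'
  15  s[1:],s[10:]  1  'e'

n(n+1)/2 = 16·17/2 = 136
Σ LCP = 0 + 1 + 1 + 1 + 0 + 1 + 1 + 2 + 0 + 1 + 1 + 0 + 1 + 0 + 1 + 1 = 12
distinct = 136 − 12 = 124

124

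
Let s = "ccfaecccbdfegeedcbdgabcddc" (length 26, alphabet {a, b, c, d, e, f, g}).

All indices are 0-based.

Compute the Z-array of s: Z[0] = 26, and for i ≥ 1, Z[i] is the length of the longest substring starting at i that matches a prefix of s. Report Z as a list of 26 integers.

Z[0]=26
i=1: fresh scan; Z[1]=1 extend→box=[1,2)
i=2: fresh scan; Z[2]=0
i=3: fresh scan; Z[3]=0
i=4: fresh scan; Z[4]=0
i=5: fresh scan; Z[5]=2 extend→box=[5,7)
i=6: min(r-i=1, Z[1]=1)=1; Z[6]=2 extend→box=[6,8)
i=7: min(r-i=1, Z[1]=1)=1; Z[7]=1
i=8: fresh scan; Z[8]=0
i=9: fresh scan; Z[9]=0
i=10: fresh scan; Z[10]=0
i=11: fresh scan; Z[11]=0
i=12: fresh scan; Z[12]=0
i=13: fresh scan; Z[13]=0
i=14: fresh scan; Z[14]=0
i=15: fresh scan; Z[15]=0
i=16: fresh scan; Z[16]=1 extend→box=[16,17)
i=17: fresh scan; Z[17]=0
i=18: fresh scan; Z[18]=0
i=19: fresh scan; Z[19]=0
i=20: fresh scan; Z[20]=0
i=21: fresh scan; Z[21]=0
i=22: fresh scan; Z[22]=1 extend→box=[22,23)
i=23: fresh scan; Z[23]=0
i=24: fresh scan; Z[24]=0
i=25: fresh scan; Z[25]=1 extend→box=[25,26)

[26, 1, 0, 0, 0, 2, 2, 1, 0, 0, 0, 0, 0, 0, 0, 0, 1, 0, 0, 0, 0, 0, 1, 0, 0, 1]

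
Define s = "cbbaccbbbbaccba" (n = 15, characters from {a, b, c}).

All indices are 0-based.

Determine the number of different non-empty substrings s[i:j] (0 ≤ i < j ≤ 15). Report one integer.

rank | idx | suffix
   0 |  14 | a
   1 |  10 | accba
   2 |   3 | accbbbbaccba
   3 |  13 | ba
   4 |   9 | baccba
   5 |   2 | baccbbbbaccba
   6 |   8 | bbaccba
   7 |   1 | bbaccbbbbaccba
   8 |   7 | bbbaccba
   9 |   6 | bbbbaccba
  10 |  12 | cba
  11 |   0 | cbbaccbbbbaccba
  12 |   5 | cbbbbaccba
  13 |  11 | ccba
  14 |   4 | ccbbbbaccba

SA = [14, 10, 3, 13, 9, 2, 8, 1, 7, 6, 12, 0, 5, 11, 4]
[i] adj suffixes → lcp
  [1] 14/10 → 1 ('a')
  [2] 10/3 → 4 ('accb')
  [3] 3/13 → 0 ('')
  [4] 13/9 → 2 ('ba')
  [5] 9/2 → 5 ('baccb')
  [6] 2/8 → 1 ('b')
  [7] 8/1 → 6 ('bbaccb')
  [8] 1/7 → 2 ('bb')
  [9] 7/6 → 3 ('bbb')
  [10] 6/12 → 0 ('')
  [11] 12/0 → 2 ('cb')
  [12] 0/5 → 3 ('cbb')
  [13] 5/11 → 1 ('c')
  [14] 11/4 → 3 ('ccb')

n(n+1)/2 = 15·16/2 = 120
Σ LCP = 0 + 1 + 4 + 0 + 2 + 5 + 1 + 6 + 2 + 3 + 0 + 2 + 3 + 1 + 3 = 33
distinct = 120 − 33 = 87

87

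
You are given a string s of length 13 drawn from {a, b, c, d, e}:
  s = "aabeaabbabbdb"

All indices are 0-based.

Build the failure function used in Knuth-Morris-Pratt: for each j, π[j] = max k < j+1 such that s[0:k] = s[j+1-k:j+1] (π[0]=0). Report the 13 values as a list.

[0, 1, 0, 0, 1, 2, 3, 0, 1, 0, 0, 0, 0]

π[0] = 0
j=1 s[j]='a': π[1]=1 (border 'a')
j=2 s[j]='b': k: 1→0; π[2]=0 (border '')
j=3 s[j]='e': π[3]=0 (border '')
j=4 s[j]='a': π[4]=1 (border 'a')
j=5 s[j]='a': π[5]=2 (border 'aa')
j=6 s[j]='b': π[6]=3 (border 'aab')
j=7 s[j]='b': k: 3→0; π[7]=0 (border '')
j=8 s[j]='a': π[8]=1 (border 'a')
j=9 s[j]='b': k: 1→0; π[9]=0 (border '')
j=10 s[j]='b': π[10]=0 (border '')
j=11 s[j]='d': π[11]=0 (border '')
j=12 s[j]='b': π[12]=0 (border '')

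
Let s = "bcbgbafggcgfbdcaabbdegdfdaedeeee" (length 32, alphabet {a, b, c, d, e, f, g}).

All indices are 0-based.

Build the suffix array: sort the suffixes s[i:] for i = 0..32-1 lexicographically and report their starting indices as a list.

[15, 16, 25, 5, 4, 17, 0, 12, 18, 2, 14, 1, 9, 24, 13, 27, 19, 22, 31, 26, 30, 29, 28, 20, 11, 23, 6, 3, 8, 21, 10, 7]

sorted suffixes:
  #0 SA[0]=15  'aabbdegdfdaedeeee'
  #1 SA[1]=16  'abbdegdfdaedeeee'
  #2 SA[2]=25  'aedeeee'
  #3 SA[3]=5  'afggcgfbdcaabbdegdfdaedeeee'
  #4 SA[4]=4  'bafggcgfbdcaabbdegdfdaedeeee'
  #5 SA[5]=17  'bbdegdfdaedeeee'
  #6 SA[6]=0  'bcbgbafggcgfbdcaabbdegdfdaedeeee'
  #7 SA[7]=12  'bdcaabbdegdfdaedeeee'
  #8 SA[8]=18  'bdegdfdaedeeee'
  #9 SA[9]=2  'bgbafggcgfbdcaabbdegdfdaedeeee'
  #10 SA[10]=14  'caabbdegdfdaedeeee'
  #11 SA[11]=1  'cbgbafggcgfbdcaabbdegdfdaedeeee'
  #12 SA[12]=9  'cgfbdcaabbdegdfdaedeeee'
  #13 SA[13]=24  'daedeeee'
  #14 SA[14]=13  'dcaabbdegdfdaedeeee'
  #15 SA[15]=27  'deeee'
  #16 SA[16]=19  'degdfdaedeeee'
  #17 SA[17]=22  'dfdaedeeee'
  #18 SA[18]=31  'e'
  #19 SA[19]=26  'edeeee'
  #20 SA[20]=30  'ee'
  #21 SA[21]=29  'eee'
  #22 SA[22]=28  'eeee'
  #23 SA[23]=20  'egdfdaedeeee'
  #24 SA[24]=11  'fbdcaabbdegdfdaedeeee'
  #25 SA[25]=23  'fdaedeeee'
  #26 SA[26]=6  'fggcgfbdcaabbdegdfdaedeeee'
  #27 SA[27]=3  'gbafggcgfbdcaabbdegdfdaedeeee'
  #28 SA[28]=8  'gcgfbdcaabbdegdfdaedeeee'
  #29 SA[29]=21  'gdfdaedeeee'
  #30 SA[30]=10  'gfbdcaabbdegdfdaedeeee'
  #31 SA[31]=7  'ggcgfbdcaabbdegdfdaedeeee'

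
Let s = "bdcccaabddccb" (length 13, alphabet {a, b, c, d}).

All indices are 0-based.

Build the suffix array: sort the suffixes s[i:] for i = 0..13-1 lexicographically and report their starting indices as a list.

[5, 6, 12, 0, 7, 4, 11, 3, 10, 2, 9, 1, 8]

rank | idx | suffix
   0 |   5 | aabddccb
   1 |   6 | abddccb
   2 |  12 | b
   3 |   0 | bdcccaabddccb
   4 |   7 | bddccb
   5 |   4 | caabddccb
   6 |  11 | cb
   7 |   3 | ccaabddccb
   8 |  10 | ccb
   9 |   2 | cccaabddccb
  10 |   9 | dccb
  11 |   1 | dcccaabddccb
  12 |   8 | ddccb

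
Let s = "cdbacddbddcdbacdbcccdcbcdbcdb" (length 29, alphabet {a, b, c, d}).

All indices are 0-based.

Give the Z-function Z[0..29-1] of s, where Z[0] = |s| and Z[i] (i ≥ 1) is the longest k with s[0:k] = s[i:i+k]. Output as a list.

[29, 0, 0, 0, 2, 0, 0, 0, 0, 0, 6, 0, 0, 0, 3, 0, 0, 1, 1, 2, 0, 1, 0, 3, 0, 0, 3, 0, 0]

Z[0]=29
i=1: i≥r, start 0; Z[1]=0
i=2: i≥r, start 0; Z[2]=0
i=3: i≥r, start 0; Z[3]=0
i=4: i≥r, start 0; Z[4]=2 extend→box=[4,6)
i=5: min(r-i=1, Z[1]=0)=0; Z[5]=0
i=6: i≥r, start 0; Z[6]=0
i=7: i≥r, start 0; Z[7]=0
i=8: i≥r, start 0; Z[8]=0
i=9: i≥r, start 0; Z[9]=0
i=10: i≥r, start 0; Z[10]=6 extend→box=[10,16)
i=11: min(r-i=5, Z[1]=0)=0; Z[11]=0
i=12: min(r-i=4, Z[2]=0)=0; Z[12]=0
i=13: min(r-i=3, Z[3]=0)=0; Z[13]=0
i=14: min(r-i=2, Z[4]=2)=2; Z[14]=3 extend→box=[14,17)
i=15: min(r-i=2, Z[1]=0)=0; Z[15]=0
i=16: min(r-i=1, Z[2]=0)=0; Z[16]=0
i=17: i≥r, start 0; Z[17]=1 extend→box=[17,18)
i=18: i≥r, start 0; Z[18]=1 extend→box=[18,19)
i=19: i≥r, start 0; Z[19]=2 extend→box=[19,21)
i=20: min(r-i=1, Z[1]=0)=0; Z[20]=0
i=21: i≥r, start 0; Z[21]=1 extend→box=[21,22)
i=22: i≥r, start 0; Z[22]=0
i=23: i≥r, start 0; Z[23]=3 extend→box=[23,26)
i=24: min(r-i=2, Z[1]=0)=0; Z[24]=0
i=25: min(r-i=1, Z[2]=0)=0; Z[25]=0
i=26: i≥r, start 0; Z[26]=3 extend→box=[26,29)
i=27: min(r-i=2, Z[1]=0)=0; Z[27]=0
i=28: min(r-i=1, Z[2]=0)=0; Z[28]=0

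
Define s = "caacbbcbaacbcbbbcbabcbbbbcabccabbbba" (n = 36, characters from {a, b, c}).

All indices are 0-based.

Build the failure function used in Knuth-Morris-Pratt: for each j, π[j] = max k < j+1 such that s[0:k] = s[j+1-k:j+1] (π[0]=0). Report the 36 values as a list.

π[0] = 0
j=1 s[j]='a': π[1]=0 (border '')
j=2 s[j]='a': π[2]=0 (border '')
j=3 s[j]='c': π[3]=1 (border 'c')
j=4 s[j]='b': k: 1→0; π[4]=0 (border '')
j=5 s[j]='b': π[5]=0 (border '')
j=6 s[j]='c': π[6]=1 (border 'c')
j=7 s[j]='b': k: 1→0; π[7]=0 (border '')
j=8 s[j]='a': π[8]=0 (border '')
j=9 s[j]='a': π[9]=0 (border '')
j=10 s[j]='c': π[10]=1 (border 'c')
j=11 s[j]='b': k: 1→0; π[11]=0 (border '')
j=12 s[j]='c': π[12]=1 (border 'c')
j=13 s[j]='b': k: 1→0; π[13]=0 (border '')
j=14 s[j]='b': π[14]=0 (border '')
j=15 s[j]='b': π[15]=0 (border '')
j=16 s[j]='c': π[16]=1 (border 'c')
j=17 s[j]='b': k: 1→0; π[17]=0 (border '')
j=18 s[j]='a': π[18]=0 (border '')
j=19 s[j]='b': π[19]=0 (border '')
j=20 s[j]='c': π[20]=1 (border 'c')
j=21 s[j]='b': k: 1→0; π[21]=0 (border '')
j=22 s[j]='b': π[22]=0 (border '')
j=23 s[j]='b': π[23]=0 (border '')
j=24 s[j]='b': π[24]=0 (border '')
j=25 s[j]='c': π[25]=1 (border 'c')
j=26 s[j]='a': π[26]=2 (border 'ca')
j=27 s[j]='b': k: 2→0; π[27]=0 (border '')
j=28 s[j]='c': π[28]=1 (border 'c')
j=29 s[j]='c': k: 1→0; π[29]=1 (border 'c')
j=30 s[j]='a': π[30]=2 (border 'ca')
j=31 s[j]='b': k: 2→0; π[31]=0 (border '')
j=32 s[j]='b': π[32]=0 (border '')
j=33 s[j]='b': π[33]=0 (border '')
j=34 s[j]='b': π[34]=0 (border '')
j=35 s[j]='a': π[35]=0 (border '')

[0, 0, 0, 1, 0, 0, 1, 0, 0, 0, 1, 0, 1, 0, 0, 0, 1, 0, 0, 0, 1, 0, 0, 0, 0, 1, 2, 0, 1, 1, 2, 0, 0, 0, 0, 0]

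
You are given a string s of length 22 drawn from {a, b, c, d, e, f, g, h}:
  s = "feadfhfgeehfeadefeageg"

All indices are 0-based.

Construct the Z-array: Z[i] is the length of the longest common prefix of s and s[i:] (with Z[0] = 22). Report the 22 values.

Z[0]=22
i=1: i≥r, start 0; Z[1]=0
i=2: i≥r, start 0; Z[2]=0
i=3: i≥r, start 0; Z[3]=0
i=4: i≥r, start 0; Z[4]=1 grow→box=[4,5)
i=5: i≥r, start 0; Z[5]=0
i=6: i≥r, start 0; Z[6]=1 grow→box=[6,7)
i=7: i≥r, start 0; Z[7]=0
i=8: i≥r, start 0; Z[8]=0
i=9: i≥r, start 0; Z[9]=0
i=10: i≥r, start 0; Z[10]=0
i=11: i≥r, start 0; Z[11]=4 grow→box=[11,15)
i=12: min(r-i=3, Z[1]=0)=0; Z[12]=0
i=13: min(r-i=2, Z[2]=0)=0; Z[13]=0
i=14: min(r-i=1, Z[3]=0)=0; Z[14]=0
i=15: i≥r, start 0; Z[15]=0
i=16: i≥r, start 0; Z[16]=3 grow→box=[16,19)
i=17: min(r-i=2, Z[1]=0)=0; Z[17]=0
i=18: min(r-i=1, Z[2]=0)=0; Z[18]=0
i=19: i≥r, start 0; Z[19]=0
i=20: i≥r, start 0; Z[20]=0
i=21: i≥r, start 0; Z[21]=0

[22, 0, 0, 0, 1, 0, 1, 0, 0, 0, 0, 4, 0, 0, 0, 0, 3, 0, 0, 0, 0, 0]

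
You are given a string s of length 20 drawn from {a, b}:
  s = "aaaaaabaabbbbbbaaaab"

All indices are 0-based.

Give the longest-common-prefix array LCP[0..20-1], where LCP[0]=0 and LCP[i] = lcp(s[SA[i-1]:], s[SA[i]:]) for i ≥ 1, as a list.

rank | idx | suffix
   0 |   0 | aaaaaabaabbbbbbaaaab
   1 |   1 | aaaaabaabbbbbbaaaab
   2 |  15 | aaaab
   3 |   2 | aaaabaabbbbbbaaaab
   4 |  16 | aaab
   5 |   3 | aaabaabbbbbbaaaab
   6 |  17 | aab
   7 |   4 | aabaabbbbbbaaaab
   8 |   7 | aabbbbbbaaaab
   9 |  18 | ab
  10 |   5 | abaabbbbbbaaaab
  11 |   8 | abbbbbbaaaab
  12 |  19 | b
  13 |  14 | baaaab
  14 |   6 | baabbbbbbaaaab
  15 |  13 | bbaaaab
  16 |  12 | bbbaaaab
  17 |  11 | bbbbaaaab
  18 |  10 | bbbbbaaaab
  19 |   9 | bbbbbbaaaab

SA = [0, 1, 15, 2, 16, 3, 17, 4, 7, 18, 5, 8, 19, 14, 6, 13, 12, 11, 10, 9]
[i] adj suffixes → lcp
  [1] 0/1 → 5 ('aaaaa')
  [2] 1/15 → 4 ('aaaa')
  [3] 15/2 → 5 ('aaaab')
  [4] 2/16 → 3 ('aaa')
  [5] 16/3 → 4 ('aaab')
  [6] 3/17 → 2 ('aa')
  [7] 17/4 → 3 ('aab')
  [8] 4/7 → 3 ('aab')
  [9] 7/18 → 1 ('a')
  [10] 18/5 → 2 ('ab')
  [11] 5/8 → 2 ('ab')
  [12] 8/19 → 0 ('')
  [13] 19/14 → 1 ('b')
  [14] 14/6 → 3 ('baa')
  [15] 6/13 → 1 ('b')
  [16] 13/12 → 2 ('bb')
  [17] 12/11 → 3 ('bbb')
  [18] 11/10 → 4 ('bbbb')
  [19] 10/9 → 5 ('bbbbb')

[0, 5, 4, 5, 3, 4, 2, 3, 3, 1, 2, 2, 0, 1, 3, 1, 2, 3, 4, 5]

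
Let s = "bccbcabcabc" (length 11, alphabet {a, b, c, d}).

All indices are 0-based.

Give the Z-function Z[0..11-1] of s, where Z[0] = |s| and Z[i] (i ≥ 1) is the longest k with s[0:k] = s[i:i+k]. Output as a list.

Z[0]=11
i=1: outside box; Z[1]=0
i=2: outside box; Z[2]=0
i=3: outside box; Z[3]=2 scan→box=[3,5)
i=4: min(r-i=1, Z[1]=0)=0; Z[4]=0
i=5: outside box; Z[5]=0
i=6: outside box; Z[6]=2 scan→box=[6,8)
i=7: min(r-i=1, Z[1]=0)=0; Z[7]=0
i=8: outside box; Z[8]=0
i=9: outside box; Z[9]=2 scan→box=[9,11)
i=10: min(r-i=1, Z[1]=0)=0; Z[10]=0

[11, 0, 0, 2, 0, 0, 2, 0, 0, 2, 0]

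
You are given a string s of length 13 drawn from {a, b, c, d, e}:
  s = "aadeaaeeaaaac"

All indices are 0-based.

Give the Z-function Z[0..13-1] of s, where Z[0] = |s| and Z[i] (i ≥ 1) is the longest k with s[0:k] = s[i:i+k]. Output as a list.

Z[0]=13
i=1: fresh scan; Z[1]=1 grow→box=[1,2)
i=2: fresh scan; Z[2]=0
i=3: fresh scan; Z[3]=0
i=4: fresh scan; Z[4]=2 grow→box=[4,6)
i=5: min(r-i=1, Z[1]=1)=1; Z[5]=1
i=6: fresh scan; Z[6]=0
i=7: fresh scan; Z[7]=0
i=8: fresh scan; Z[8]=2 grow→box=[8,10)
i=9: min(r-i=1, Z[1]=1)=1; Z[9]=2 grow→box=[9,11)
i=10: min(r-i=1, Z[1]=1)=1; Z[10]=2 grow→box=[10,12)
i=11: min(r-i=1, Z[1]=1)=1; Z[11]=1
i=12: fresh scan; Z[12]=0

[13, 1, 0, 0, 2, 1, 0, 0, 2, 2, 2, 1, 0]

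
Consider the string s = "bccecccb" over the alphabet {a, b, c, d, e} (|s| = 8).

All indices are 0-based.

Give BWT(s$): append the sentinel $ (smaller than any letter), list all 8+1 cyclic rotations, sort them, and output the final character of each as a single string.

rank  rotation   last
    0  $bccecccb  b
    1  b$bcceccc  c
    2  bccecccb$  $
    3  cb$bccecc  c
    4  ccb$bccec  c
    5  cccb$bcce  e
    6  ccecccb$b  b
    7  cecccb$bc  c
    8  ecccb$bcc  c

bc$ccebcc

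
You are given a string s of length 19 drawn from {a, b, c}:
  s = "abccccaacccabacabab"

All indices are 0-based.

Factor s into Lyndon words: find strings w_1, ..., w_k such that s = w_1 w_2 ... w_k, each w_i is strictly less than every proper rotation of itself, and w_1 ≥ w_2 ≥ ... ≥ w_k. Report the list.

["abcccc", "aacccabacabab"]

emit factor 1: 'abcccc' (i=0, period=6)
emit factor 2: 'aacccabacabab' (i=6, period=13)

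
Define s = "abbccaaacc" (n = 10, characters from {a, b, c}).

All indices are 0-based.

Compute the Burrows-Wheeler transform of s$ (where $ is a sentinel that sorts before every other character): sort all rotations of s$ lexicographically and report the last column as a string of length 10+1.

cca$aabccab

rank  rotation     last
    0  $abbccaaacc  c
    1  aaacc$abbcc  c
    2  aacc$abbcca  a
    3  abbccaaacc$  $
    4  acc$abbccaa  a
    5  bbccaaacc$a  a
    6  bccaaacc$ab  b
    7  c$abbccaaac  c
    8  caaacc$abbc  c
    9  cc$abbccaaa  a
   10  ccaaacc$abb  b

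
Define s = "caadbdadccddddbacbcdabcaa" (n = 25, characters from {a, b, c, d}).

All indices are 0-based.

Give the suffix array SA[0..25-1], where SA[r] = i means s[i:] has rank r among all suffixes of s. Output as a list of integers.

[24, 23, 1, 20, 15, 2, 6, 14, 21, 17, 4, 22, 0, 16, 8, 18, 9, 19, 5, 13, 3, 7, 12, 11, 10]

rank→(start, suffix):
  0 → (24, 'a')
  1 → (23, 'aa')
  2 → (1, 'aadbdadccddddbacbcdabcaa')
  3 → (20, 'abcaa')
  4 → (15, 'acbcdabcaa')
  5 → (2, 'adbdadccddddbacbcdabcaa')
  6 → (6, 'adccddddbacbcdabcaa')
  7 → (14, 'bacbcdabcaa')
  8 → (21, 'bcaa')
  9 → (17, 'bcdabcaa')
  10 → (4, 'bdadccddddbacbcdabcaa')
  11 → (22, 'caa')
  12 → (0, 'caadbdadccddddbacbcdabcaa')
  13 → (16, 'cbcdabcaa')
  14 → (8, 'ccddddbacbcdabcaa')
  15 → (18, 'cdabcaa')
  16 → (9, 'cddddbacbcdabcaa')
  17 → (19, 'dabcaa')
  18 → (5, 'dadccddddbacbcdabcaa')
  19 → (13, 'dbacbcdabcaa')
  20 → (3, 'dbdadccddddbacbcdabcaa')
  21 → (7, 'dccddddbacbcdabcaa')
  22 → (12, 'ddbacbcdabcaa')
  23 → (11, 'dddbacbcdabcaa')
  24 → (10, 'ddddbacbcdabcaa')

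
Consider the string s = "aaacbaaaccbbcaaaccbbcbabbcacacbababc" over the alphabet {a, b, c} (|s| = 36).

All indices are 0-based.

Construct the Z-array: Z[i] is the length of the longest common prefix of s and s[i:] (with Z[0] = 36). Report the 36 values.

[36, 2, 1, 0, 0, 4, 2, 1, 0, 0, 0, 0, 0, 4, 2, 1, 0, 0, 0, 0, 0, 0, 1, 0, 0, 0, 1, 0, 1, 0, 0, 1, 0, 1, 0, 0]

Z[0]=36
i=1: fresh scan; Z[1]=2 scan→box=[1,3)
i=2: min(r-i=1, Z[1]=2)=1; Z[2]=1
i=3: fresh scan; Z[3]=0
i=4: fresh scan; Z[4]=0
i=5: fresh scan; Z[5]=4 scan→box=[5,9)
i=6: min(r-i=3, Z[1]=2)=2; Z[6]=2
i=7: min(r-i=2, Z[2]=1)=1; Z[7]=1
i=8: min(r-i=1, Z[3]=0)=0; Z[8]=0
i=9: fresh scan; Z[9]=0
i=10: fresh scan; Z[10]=0
i=11: fresh scan; Z[11]=0
i=12: fresh scan; Z[12]=0
i=13: fresh scan; Z[13]=4 scan→box=[13,17)
i=14: min(r-i=3, Z[1]=2)=2; Z[14]=2
i=15: min(r-i=2, Z[2]=1)=1; Z[15]=1
i=16: min(r-i=1, Z[3]=0)=0; Z[16]=0
i=17: fresh scan; Z[17]=0
i=18: fresh scan; Z[18]=0
i=19: fresh scan; Z[19]=0
i=20: fresh scan; Z[20]=0
i=21: fresh scan; Z[21]=0
i=22: fresh scan; Z[22]=1 scan→box=[22,23)
i=23: fresh scan; Z[23]=0
i=24: fresh scan; Z[24]=0
i=25: fresh scan; Z[25]=0
i=26: fresh scan; Z[26]=1 scan→box=[26,27)
i=27: fresh scan; Z[27]=0
i=28: fresh scan; Z[28]=1 scan→box=[28,29)
i=29: fresh scan; Z[29]=0
i=30: fresh scan; Z[30]=0
i=31: fresh scan; Z[31]=1 scan→box=[31,32)
i=32: fresh scan; Z[32]=0
i=33: fresh scan; Z[33]=1 scan→box=[33,34)
i=34: fresh scan; Z[34]=0
i=35: fresh scan; Z[35]=0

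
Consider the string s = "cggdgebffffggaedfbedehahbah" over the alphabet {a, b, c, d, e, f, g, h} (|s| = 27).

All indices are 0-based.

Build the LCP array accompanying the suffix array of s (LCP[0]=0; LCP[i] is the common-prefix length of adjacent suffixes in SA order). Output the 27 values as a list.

rank | idx | suffix
   0 |  13 | aedfbedehahbah
   1 |  25 | ah
   2 |  22 | ahbah
   3 |  24 | bah
   4 |  17 | bedehahbah
   5 |   6 | bffffggaedfbedehahbah
   6 |   0 | cggdgebffffggaedfbedehahbah
   7 |  19 | dehahbah
   8 |  15 | dfbedehahbah
   9 |   3 | dgebffffggaedfbedehahbah
  10 |   5 | ebffffggaedfbedehahbah
  11 |  18 | edehahbah
  12 |  14 | edfbedehahbah
  13 |  20 | ehahbah
  14 |  16 | fbedehahbah
  15 |   7 | ffffggaedfbedehahbah
  16 |   8 | fffggaedfbedehahbah
  17 |   9 | ffggaedfbedehahbah
  18 |  10 | fggaedfbedehahbah
  19 |  12 | gaedfbedehahbah
  20 |   2 | gdgebffffggaedfbedehahbah
  21 |   4 | gebffffggaedfbedehahbah
  22 |  11 | ggaedfbedehahbah
  23 |   1 | ggdgebffffggaedfbedehahbah
  24 |  26 | h
  25 |  21 | hahbah
  26 |  23 | hbah

SA = [13, 25, 22, 24, 17, 6, 0, 19, 15, 3, 5, 18, 14, 20, 16, 7, 8, 9, 10, 12, 2, 4, 11, 1, 26, 21, 23]
i: (SA[i-1],SA[i]) lcp shared
  1: (13,25) 1 'a'
  2: (25,22) 2 'ah'
  3: (22,24) 0 ''
  4: (24,17) 1 'b'
  5: (17,6) 1 'b'
  6: (6,0) 0 ''
  7: (0,19) 0 ''
  8: (19,15) 1 'd'
  9: (15,3) 1 'd'
  10: (3,5) 0 ''
  11: (5,18) 1 'e'
  12: (18,14) 2 'ed'
  13: (14,20) 1 'e'
  14: (20,16) 0 ''
  15: (16,7) 1 'f'
  16: (7,8) 3 'fff'
  17: (8,9) 2 'ff'
  18: (9,10) 1 'f'
  19: (10,12) 0 ''
  20: (12,2) 1 'g'
  21: (2,4) 1 'g'
  22: (4,11) 1 'g'
  23: (11,1) 2 'gg'
  24: (1,26) 0 ''
  25: (26,21) 1 'h'
  26: (21,23) 1 'h'

[0, 1, 2, 0, 1, 1, 0, 0, 1, 1, 0, 1, 2, 1, 0, 1, 3, 2, 1, 0, 1, 1, 1, 2, 0, 1, 1]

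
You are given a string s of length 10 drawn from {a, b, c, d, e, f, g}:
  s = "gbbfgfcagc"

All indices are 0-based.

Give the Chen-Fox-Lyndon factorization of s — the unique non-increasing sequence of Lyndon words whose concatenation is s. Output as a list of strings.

emit factor 1: 'g' (i=0, period=1)
emit factor 2: 'bbfgfc' (i=1, period=6)
emit factor 3: 'agc' (i=7, period=3)

["g", "bbfgfc", "agc"]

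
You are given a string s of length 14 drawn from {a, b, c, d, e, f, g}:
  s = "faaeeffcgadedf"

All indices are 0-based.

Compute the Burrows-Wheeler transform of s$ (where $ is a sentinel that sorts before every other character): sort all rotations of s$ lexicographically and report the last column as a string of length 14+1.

rank  rotation         last
    0  $faaeeffcgadedf  f
    1  aaeeffcgadedf$f  f
    2  adedf$faaeeffcg  g
    3  aeeffcgadedf$fa  a
    4  cgadedf$faaeeff  f
    5  dedf$faaeeffcga  a
    6  df$faaeeffcgade  e
    7  edf$faaeeffcgad  d
    8  eeffcgadedf$faa  a
    9  effcgadedf$faae  e
   10  f$faaeeffcgaded  d
   11  faaeeffcgadedf$  $
   12  fcgadedf$faaeef  f
   13  ffcgadedf$faaee  e
   14  gadedf$faaeeffc  c

ffgafaedaed$fec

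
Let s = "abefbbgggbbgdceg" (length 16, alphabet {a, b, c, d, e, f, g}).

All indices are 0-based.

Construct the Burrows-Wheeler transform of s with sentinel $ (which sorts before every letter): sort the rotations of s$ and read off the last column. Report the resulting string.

g$gfabbdgbceegbgb

rank  rotation           last
    0  $abefbbgggbbgdceg  g
    1  abefbbgggbbgdceg$  $
    2  bbgdceg$abefbbggg  g
    3  bbgggbbgdceg$abef  f
    4  befbbgggbbgdceg$a  a
    5  bgdceg$abefbbgggb  b
    6  bgggbbgdceg$abefb  b
    7  ceg$abefbbgggbbgd  d
    8  dceg$abefbbgggbbg  g
    9  efbbgggbbgdceg$ab  b
   10  eg$abefbbgggbbgdc  c
   11  fbbgggbbgdceg$abe  e
   12  g$abefbbgggbbgdce  e
   13  gbbgdceg$abefbbgg  g
   14  gdceg$abefbbgggbb  b
   15  ggbbgdceg$abefbbg  g
   16  gggbbgdceg$abefbb  b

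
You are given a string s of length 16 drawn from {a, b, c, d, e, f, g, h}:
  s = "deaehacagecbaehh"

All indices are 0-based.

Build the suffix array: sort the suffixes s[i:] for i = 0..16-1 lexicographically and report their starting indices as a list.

rank | idx | suffix
   0 |   5 | acagecbaehh
   1 |   2 | aehacagecbaehh
   2 |  12 | aehh
   3 |   7 | agecbaehh
   4 |  11 | baehh
   5 |   6 | cagecbaehh
   6 |  10 | cbaehh
   7 |   0 | deaehacagecbaehh
   8 |   1 | eaehacagecbaehh
   9 |   9 | ecbaehh
  10 |   3 | ehacagecbaehh
  11 |  13 | ehh
  12 |   8 | gecbaehh
  13 |  15 | h
  14 |   4 | hacagecbaehh
  15 |  14 | hh

[5, 2, 12, 7, 11, 6, 10, 0, 1, 9, 3, 13, 8, 15, 4, 14]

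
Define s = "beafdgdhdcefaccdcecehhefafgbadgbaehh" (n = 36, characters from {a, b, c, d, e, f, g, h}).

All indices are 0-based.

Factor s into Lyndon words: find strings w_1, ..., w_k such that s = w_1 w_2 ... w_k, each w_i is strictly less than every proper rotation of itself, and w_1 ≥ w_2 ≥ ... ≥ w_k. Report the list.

emit factor 1: 'be' (i=0, period=2)
emit factor 2: 'afdgdhdcef' (i=2, period=10)
emit factor 3: 'accdcecehhefafgbadgbaehh' (i=12, period=24)

["be", "afdgdhdcef", "accdcecehhefafgbadgbaehh"]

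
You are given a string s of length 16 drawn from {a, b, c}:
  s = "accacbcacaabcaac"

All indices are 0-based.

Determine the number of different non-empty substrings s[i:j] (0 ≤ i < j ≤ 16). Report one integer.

rank→(start, suffix):
  0 → (9, 'aabcaac')
  1 → (13, 'aac')
  2 → (10, 'abcaac')
  3 → (14, 'ac')
  4 → (7, 'acaabcaac')
  5 → (3, 'acbcacaabcaac')
  6 → (0, 'accacbcacaabcaac')
  7 → (11, 'bcaac')
  8 → (5, 'bcacaabcaac')
  9 → (15, 'c')
  10 → (8, 'caabcaac')
  11 → (12, 'caac')
  12 → (6, 'cacaabcaac')
  13 → (2, 'cacbcacaabcaac')
  14 → (4, 'cbcacaabcaac')
  15 → (1, 'ccacbcacaabcaac')

SA = [9, 13, 10, 14, 7, 3, 0, 11, 5, 15, 8, 12, 6, 2, 4, 1]
[i] adj suffixes → lcp
  [1] 9/13 → 2 ('aa')
  [2] 13/10 → 1 ('a')
  [3] 10/14 → 1 ('a')
  [4] 14/7 → 2 ('ac')
  [5] 7/3 → 2 ('ac')
  [6] 3/0 → 2 ('ac')
  [7] 0/11 → 0 ('')
  [8] 11/5 → 3 ('bca')
  [9] 5/15 → 0 ('')
  [10] 15/8 → 1 ('c')
  [11] 8/12 → 3 ('caa')
  [12] 12/6 → 2 ('ca')
  [13] 6/2 → 3 ('cac')
  [14] 2/4 → 1 ('c')
  [15] 4/1 → 1 ('c')

n(n+1)/2 = 16·17/2 = 136
Σ LCP = 0 + 2 + 1 + 1 + 2 + 2 + 2 + 0 + 3 + 0 + 1 + 3 + 2 + 3 + 1 + 1 = 24
distinct = 136 − 24 = 112

112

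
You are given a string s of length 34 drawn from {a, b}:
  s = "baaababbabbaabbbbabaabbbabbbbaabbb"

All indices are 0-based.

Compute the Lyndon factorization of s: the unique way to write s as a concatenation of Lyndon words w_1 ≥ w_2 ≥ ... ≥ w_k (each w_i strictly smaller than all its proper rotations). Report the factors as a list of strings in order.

emit factor 1: 'b' (i=0, period=1)
emit factor 2: 'aaababbabbaabbbbabaabbbabbbbaabbb' (i=1, period=33)

["b", "aaababbabbaabbbbabaabbbabbbbaabbb"]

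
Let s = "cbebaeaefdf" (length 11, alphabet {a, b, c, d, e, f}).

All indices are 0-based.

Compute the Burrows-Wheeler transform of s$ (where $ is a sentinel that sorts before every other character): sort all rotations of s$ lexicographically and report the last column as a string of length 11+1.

fbeec$fabade

rank  rotation      last
    0  $cbebaeaefdf  f
    1  aeaefdf$cbeb  b
    2  aefdf$cbebae  e
    3  baeaefdf$cbe  e
    4  bebaeaefdf$c  c
    5  cbebaeaefdf$  $
    6  df$cbebaeaef  f
    7  eaefdf$cbeba  a
    8  ebaeaefdf$cb  b
    9  efdf$cbebaea  a
   10  f$cbebaeaefd  d
   11  fdf$cbebaeae  e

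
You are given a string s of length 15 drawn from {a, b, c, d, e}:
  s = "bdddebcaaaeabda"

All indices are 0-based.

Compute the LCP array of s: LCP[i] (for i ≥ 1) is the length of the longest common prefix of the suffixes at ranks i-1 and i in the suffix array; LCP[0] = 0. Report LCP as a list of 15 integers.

rank | idx | suffix
   0 |  14 | a
   1 |   7 | aaaeabda
   2 |   8 | aaeabda
   3 |  11 | abda
   4 |   9 | aeabda
   5 |   5 | bcaaaeabda
   6 |  12 | bda
   7 |   0 | bdddebcaaaeabda
   8 |   6 | caaaeabda
   9 |  13 | da
  10 |   1 | dddebcaaaeabda
  11 |   2 | ddebcaaaeabda
  12 |   3 | debcaaaeabda
  13 |  10 | eabda
  14 |   4 | ebcaaaeabda

SA = [14, 7, 8, 11, 9, 5, 12, 0, 6, 13, 1, 2, 3, 10, 4]
i: (SA[i-1],SA[i]) lcp shared
  1: (14,7) 1 'a'
  2: (7,8) 2 'aa'
  3: (8,11) 1 'a'
  4: (11,9) 1 'a'
  5: (9,5) 0 ''
  6: (5,12) 1 'b'
  7: (12,0) 2 'bd'
  8: (0,6) 0 ''
  9: (6,13) 0 ''
  10: (13,1) 1 'd'
  11: (1,2) 2 'dd'
  12: (2,3) 1 'd'
  13: (3,10) 0 ''
  14: (10,4) 1 'e'

[0, 1, 2, 1, 1, 0, 1, 2, 0, 0, 1, 2, 1, 0, 1]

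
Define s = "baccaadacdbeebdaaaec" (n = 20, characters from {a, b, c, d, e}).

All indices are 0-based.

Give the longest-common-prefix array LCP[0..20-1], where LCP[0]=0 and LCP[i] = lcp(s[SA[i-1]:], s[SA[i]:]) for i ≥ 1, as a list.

[0, 2, 2, 1, 2, 1, 1, 0, 1, 1, 0, 1, 1, 1, 0, 2, 1, 0, 1, 1]

rank | idx | suffix
   0 |  15 | aaaec
   1 |   4 | aadacdbeebdaaaec
   2 |  16 | aaec
   3 |   1 | accaadacdbeebdaaaec
   4 |   7 | acdbeebdaaaec
   5 |   5 | adacdbeebdaaaec
   6 |  17 | aec
   7 |   0 | baccaadacdbeebdaaaec
   8 |  13 | bdaaaec
   9 |  10 | beebdaaaec
  10 |  19 | c
  11 |   3 | caadacdbeebdaaaec
  12 |   2 | ccaadacdbeebdaaaec
  13 |   8 | cdbeebdaaaec
  14 |  14 | daaaec
  15 |   6 | dacdbeebdaaaec
  16 |   9 | dbeebdaaaec
  17 |  12 | ebdaaaec
  18 |  18 | ec
  19 |  11 | eebdaaaec

SA = [15, 4, 16, 1, 7, 5, 17, 0, 13, 10, 19, 3, 2, 8, 14, 6, 9, 12, 18, 11]
[i] adj suffixes → lcp
  [1] 15/4 → 2 ('aa')
  [2] 4/16 → 2 ('aa')
  [3] 16/1 → 1 ('a')
  [4] 1/7 → 2 ('ac')
  [5] 7/5 → 1 ('a')
  [6] 5/17 → 1 ('a')
  [7] 17/0 → 0 ('')
  [8] 0/13 → 1 ('b')
  [9] 13/10 → 1 ('b')
  [10] 10/19 → 0 ('')
  [11] 19/3 → 1 ('c')
  [12] 3/2 → 1 ('c')
  [13] 2/8 → 1 ('c')
  [14] 8/14 → 0 ('')
  [15] 14/6 → 2 ('da')
  [16] 6/9 → 1 ('d')
  [17] 9/12 → 0 ('')
  [18] 12/18 → 1 ('e')
  [19] 18/11 → 1 ('e')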